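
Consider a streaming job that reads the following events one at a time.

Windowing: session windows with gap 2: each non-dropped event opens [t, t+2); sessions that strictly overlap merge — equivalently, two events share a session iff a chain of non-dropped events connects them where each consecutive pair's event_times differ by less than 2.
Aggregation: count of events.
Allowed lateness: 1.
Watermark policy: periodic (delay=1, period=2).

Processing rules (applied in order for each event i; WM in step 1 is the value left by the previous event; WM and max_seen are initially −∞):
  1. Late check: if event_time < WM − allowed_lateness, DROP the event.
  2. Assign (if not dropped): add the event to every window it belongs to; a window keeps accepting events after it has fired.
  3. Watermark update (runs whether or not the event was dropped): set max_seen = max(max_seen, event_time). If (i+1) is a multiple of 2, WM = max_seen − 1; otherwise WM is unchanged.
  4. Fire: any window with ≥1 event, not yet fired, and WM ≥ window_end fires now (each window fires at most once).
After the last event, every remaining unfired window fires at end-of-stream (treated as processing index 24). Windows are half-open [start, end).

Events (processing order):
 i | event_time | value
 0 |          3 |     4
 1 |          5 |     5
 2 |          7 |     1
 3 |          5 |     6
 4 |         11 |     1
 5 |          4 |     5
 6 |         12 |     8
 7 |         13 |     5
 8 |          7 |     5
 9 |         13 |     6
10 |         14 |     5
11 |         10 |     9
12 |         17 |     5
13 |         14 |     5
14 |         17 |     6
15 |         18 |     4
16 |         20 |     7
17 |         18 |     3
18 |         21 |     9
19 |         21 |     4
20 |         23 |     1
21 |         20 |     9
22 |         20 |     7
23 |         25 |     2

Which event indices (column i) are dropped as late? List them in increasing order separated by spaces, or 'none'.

i=0 t=3 v=4: → [3,5); WM=−∞
i=1 t=5 v=5: → [5,7); WM=4
i=2 t=7 v=1: → [7,9); WM=4
i=3 t=5 v=6: → [5,7); WM=6
i=4 t=11 v=1: → [11,13); WM=6
i=5 t=4 v=5: DROP (t<6-1); WM=10
i=6 t=12 v=8: → [11,14); WM=10
i=7 t=13 v=5: → [11,15); WM=12
i=8 t=7 v=5: DROP (t<12-1); WM=12
i=9 t=13 v=6: → [11,15); WM=12
i=10 t=14 v=5: → [11,16); WM=12
i=11 t=10 v=9: DROP (t<12-1); WM=13
i=12 t=17 v=5: → [17,19); WM=13
i=13 t=14 v=5: → [11,16); WM=16
i=14 t=17 v=6: → [17,19); WM=16
i=15 t=18 v=4: → [17,20); WM=17
i=16 t=20 v=7: → [20,22); WM=17
i=17 t=18 v=3: → [17,20); WM=19
i=18 t=21 v=9: → [20,23); WM=19
i=19 t=21 v=4: → [20,23); WM=20
i=20 t=23 v=1: → [23,25); WM=20
i=21 t=20 v=9: → [20,23); WM=22
i=22 t=20 v=7: DROP (t<22-1); WM=22
i=23 t=25 v=2: → [25,27); WM=24

5 8 11 22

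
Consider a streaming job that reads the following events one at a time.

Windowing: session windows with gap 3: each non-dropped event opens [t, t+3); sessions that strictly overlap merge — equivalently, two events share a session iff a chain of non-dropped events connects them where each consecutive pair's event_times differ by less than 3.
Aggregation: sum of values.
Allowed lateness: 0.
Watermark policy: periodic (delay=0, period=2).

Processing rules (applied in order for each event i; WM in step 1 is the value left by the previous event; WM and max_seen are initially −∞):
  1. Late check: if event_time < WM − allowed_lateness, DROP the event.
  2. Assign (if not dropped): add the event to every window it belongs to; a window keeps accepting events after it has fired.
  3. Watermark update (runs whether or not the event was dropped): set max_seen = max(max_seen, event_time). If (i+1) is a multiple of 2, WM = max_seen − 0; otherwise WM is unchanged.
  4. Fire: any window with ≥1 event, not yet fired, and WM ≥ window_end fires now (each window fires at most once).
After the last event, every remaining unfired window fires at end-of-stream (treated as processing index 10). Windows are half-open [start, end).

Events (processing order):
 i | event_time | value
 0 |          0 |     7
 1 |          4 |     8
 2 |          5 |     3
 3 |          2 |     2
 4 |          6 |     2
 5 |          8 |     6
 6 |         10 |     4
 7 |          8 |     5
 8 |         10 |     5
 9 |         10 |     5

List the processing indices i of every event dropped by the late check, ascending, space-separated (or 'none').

i=0 t=0 v=7: → [0,3); WM=−∞
i=1 t=4 v=8: → [4,7); WM=4
i=2 t=5 v=3: → [4,8); WM=4
i=3 t=2 v=2: DROP (t<4-0); WM=5
i=4 t=6 v=2: → [4,9); WM=5
i=5 t=8 v=6: → [4,11); WM=8
i=6 t=10 v=4: → [4,13); WM=8
i=7 t=8 v=5: → [4,13); WM=10
i=8 t=10 v=5: → [4,13); WM=10
i=9 t=10 v=5: → [4,13); WM=10

3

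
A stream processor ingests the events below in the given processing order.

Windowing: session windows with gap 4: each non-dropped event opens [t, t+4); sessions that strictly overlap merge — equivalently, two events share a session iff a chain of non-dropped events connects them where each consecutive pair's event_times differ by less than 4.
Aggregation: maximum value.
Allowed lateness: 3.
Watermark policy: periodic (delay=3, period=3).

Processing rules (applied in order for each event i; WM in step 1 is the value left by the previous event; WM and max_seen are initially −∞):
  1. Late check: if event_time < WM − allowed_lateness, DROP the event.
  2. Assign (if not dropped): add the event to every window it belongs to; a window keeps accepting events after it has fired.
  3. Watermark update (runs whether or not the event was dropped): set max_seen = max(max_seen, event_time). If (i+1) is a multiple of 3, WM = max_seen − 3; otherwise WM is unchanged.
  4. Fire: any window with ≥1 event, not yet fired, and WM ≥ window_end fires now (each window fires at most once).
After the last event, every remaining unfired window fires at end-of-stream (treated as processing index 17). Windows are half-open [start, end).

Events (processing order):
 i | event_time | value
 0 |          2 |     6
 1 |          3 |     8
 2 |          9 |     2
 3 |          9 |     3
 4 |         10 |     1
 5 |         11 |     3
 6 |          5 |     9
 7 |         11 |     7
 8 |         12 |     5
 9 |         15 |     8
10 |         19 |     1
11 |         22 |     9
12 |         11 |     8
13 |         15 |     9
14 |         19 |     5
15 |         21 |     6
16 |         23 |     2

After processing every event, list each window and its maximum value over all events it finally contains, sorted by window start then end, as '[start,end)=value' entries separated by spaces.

i=0 t=2 v=6: → [2,6); WM=−∞
i=1 t=3 v=8: → [2,7); WM=−∞
i=2 t=9 v=2: → [9,13); WM=6
i=3 t=9 v=3: → [9,13); WM=6
i=4 t=10 v=1: → [9,14); WM=6
i=5 t=11 v=3: → [9,15); WM=8
i=6 t=5 v=9: → [2,9); WM=8
i=7 t=11 v=7: → [9,15); WM=8
i=8 t=12 v=5: → [9,16); WM=9
i=9 t=15 v=8: → [9,19); WM=9
i=10 t=19 v=1: → [19,23); WM=9
i=11 t=22 v=9: → [19,26); WM=19
i=12 t=11 v=8: DROP (t<19-3); WM=19
i=13 t=15 v=9: DROP (t<19-3); WM=19
i=14 t=19 v=5: → [19,26); WM=19
i=15 t=21 v=6: → [19,26); WM=19
i=16 t=23 v=2: → [19,27); WM=19

[2,9)=9 [9,19)=8 [19,27)=9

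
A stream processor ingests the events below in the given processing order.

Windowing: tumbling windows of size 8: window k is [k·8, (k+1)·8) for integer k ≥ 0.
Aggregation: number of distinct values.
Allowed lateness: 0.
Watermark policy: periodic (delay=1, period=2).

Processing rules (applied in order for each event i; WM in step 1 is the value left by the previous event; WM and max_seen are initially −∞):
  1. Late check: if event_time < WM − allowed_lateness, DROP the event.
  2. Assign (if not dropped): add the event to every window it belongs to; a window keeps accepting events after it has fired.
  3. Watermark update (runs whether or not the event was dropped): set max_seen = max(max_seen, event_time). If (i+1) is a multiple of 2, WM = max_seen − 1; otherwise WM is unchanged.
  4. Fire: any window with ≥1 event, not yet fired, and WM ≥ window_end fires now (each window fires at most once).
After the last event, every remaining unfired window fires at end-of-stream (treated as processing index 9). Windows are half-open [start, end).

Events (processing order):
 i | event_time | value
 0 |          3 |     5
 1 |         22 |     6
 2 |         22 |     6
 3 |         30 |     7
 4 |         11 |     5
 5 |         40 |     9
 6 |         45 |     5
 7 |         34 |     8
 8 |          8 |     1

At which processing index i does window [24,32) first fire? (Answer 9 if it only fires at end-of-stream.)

5

i=0 t=3 v=5: → [0,8); WM=−∞
i=1 t=22 v=6: → [16,24); WM=21; [0,8) fires=1
i=2 t=22 v=6: → [16,24); WM=21
i=3 t=30 v=7: → [24,32); WM=29; [16,24) fires=1
i=4 t=11 v=5: DROP (t<29-0); WM=29
i=5 t=40 v=9: → [40,48); WM=39; [24,32) fires=1
i=6 t=45 v=5: → [40,48); WM=39
i=7 t=34 v=8: DROP (t<39-0); WM=44
i=8 t=8 v=1: DROP (t<44-0); WM=44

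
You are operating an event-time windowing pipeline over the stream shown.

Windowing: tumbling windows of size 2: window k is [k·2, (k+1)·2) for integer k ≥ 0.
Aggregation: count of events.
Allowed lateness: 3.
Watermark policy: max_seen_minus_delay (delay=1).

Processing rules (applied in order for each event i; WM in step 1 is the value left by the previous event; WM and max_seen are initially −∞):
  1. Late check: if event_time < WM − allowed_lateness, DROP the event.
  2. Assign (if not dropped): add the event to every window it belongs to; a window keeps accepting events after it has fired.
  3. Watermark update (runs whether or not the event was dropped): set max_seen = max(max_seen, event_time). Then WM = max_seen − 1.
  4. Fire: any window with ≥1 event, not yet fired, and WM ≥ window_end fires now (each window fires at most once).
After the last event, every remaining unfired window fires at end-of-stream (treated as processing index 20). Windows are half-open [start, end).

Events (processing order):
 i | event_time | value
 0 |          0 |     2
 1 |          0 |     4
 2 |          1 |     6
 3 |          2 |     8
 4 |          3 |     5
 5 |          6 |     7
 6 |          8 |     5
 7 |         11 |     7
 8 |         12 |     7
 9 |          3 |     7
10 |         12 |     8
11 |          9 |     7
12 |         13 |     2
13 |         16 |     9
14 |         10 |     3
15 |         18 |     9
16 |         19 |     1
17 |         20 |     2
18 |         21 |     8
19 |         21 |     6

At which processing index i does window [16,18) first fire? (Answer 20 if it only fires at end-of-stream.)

i=0 t=0 v=2: → [0,2); WM=-1
i=1 t=0 v=4: → [0,2); WM=-1
i=2 t=1 v=6: → [0,2); WM=0
i=3 t=2 v=8: → [2,4); WM=1
i=4 t=3 v=5: → [2,4); WM=2; [0,2) fires=3
i=5 t=6 v=7: → [6,8); WM=5; [2,4) fires=2
i=6 t=8 v=5: → [8,10); WM=7
i=7 t=11 v=7: → [10,12); WM=10; [6,8) fires=1 [8,10) fires=1
i=8 t=12 v=7: → [12,14); WM=11
i=9 t=3 v=7: DROP (t<11-3); WM=11
i=10 t=12 v=8: → [12,14); WM=11
i=11 t=9 v=7: → [8,10); WM=11
i=12 t=13 v=2: → [12,14); WM=12; [10,12) fires=1
i=13 t=16 v=9: → [16,18); WM=15; [12,14) fires=3
i=14 t=10 v=3: DROP (t<15-3); WM=15
i=15 t=18 v=9: → [18,20); WM=17
i=16 t=19 v=1: → [18,20); WM=18; [16,18) fires=1
i=17 t=20 v=2: → [20,22); WM=19
i=18 t=21 v=8: → [20,22); WM=20; [18,20) fires=2
i=19 t=21 v=6: → [20,22); WM=20

16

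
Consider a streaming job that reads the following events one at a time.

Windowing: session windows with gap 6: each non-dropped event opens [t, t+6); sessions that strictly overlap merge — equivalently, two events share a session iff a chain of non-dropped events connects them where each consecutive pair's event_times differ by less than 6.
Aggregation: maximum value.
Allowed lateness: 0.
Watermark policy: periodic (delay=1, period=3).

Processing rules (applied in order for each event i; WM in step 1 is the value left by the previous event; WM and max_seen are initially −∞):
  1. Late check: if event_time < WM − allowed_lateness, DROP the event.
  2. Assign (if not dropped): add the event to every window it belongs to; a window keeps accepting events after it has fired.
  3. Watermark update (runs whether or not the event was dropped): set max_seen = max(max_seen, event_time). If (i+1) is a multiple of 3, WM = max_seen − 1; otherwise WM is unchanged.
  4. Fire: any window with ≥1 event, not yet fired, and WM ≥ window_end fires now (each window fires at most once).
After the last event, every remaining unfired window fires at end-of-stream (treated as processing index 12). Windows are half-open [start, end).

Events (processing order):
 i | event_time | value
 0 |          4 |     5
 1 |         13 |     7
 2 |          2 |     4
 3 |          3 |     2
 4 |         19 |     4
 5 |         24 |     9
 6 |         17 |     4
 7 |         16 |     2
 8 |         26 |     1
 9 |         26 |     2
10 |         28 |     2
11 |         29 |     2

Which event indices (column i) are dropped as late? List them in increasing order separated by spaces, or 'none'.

3 6 7

i=0 t=4 v=5: → [4,10); WM=−∞
i=1 t=13 v=7: → [13,19); WM=−∞
i=2 t=2 v=4: → [2,10); WM=12
i=3 t=3 v=2: DROP (t<12-0); WM=12
i=4 t=19 v=4: → [19,25); WM=12
i=5 t=24 v=9: → [19,30); WM=23
i=6 t=17 v=4: DROP (t<23-0); WM=23
i=7 t=16 v=2: DROP (t<23-0); WM=23
i=8 t=26 v=1: → [19,32); WM=25
i=9 t=26 v=2: → [19,32); WM=25
i=10 t=28 v=2: → [19,34); WM=25
i=11 t=29 v=2: → [19,35); WM=28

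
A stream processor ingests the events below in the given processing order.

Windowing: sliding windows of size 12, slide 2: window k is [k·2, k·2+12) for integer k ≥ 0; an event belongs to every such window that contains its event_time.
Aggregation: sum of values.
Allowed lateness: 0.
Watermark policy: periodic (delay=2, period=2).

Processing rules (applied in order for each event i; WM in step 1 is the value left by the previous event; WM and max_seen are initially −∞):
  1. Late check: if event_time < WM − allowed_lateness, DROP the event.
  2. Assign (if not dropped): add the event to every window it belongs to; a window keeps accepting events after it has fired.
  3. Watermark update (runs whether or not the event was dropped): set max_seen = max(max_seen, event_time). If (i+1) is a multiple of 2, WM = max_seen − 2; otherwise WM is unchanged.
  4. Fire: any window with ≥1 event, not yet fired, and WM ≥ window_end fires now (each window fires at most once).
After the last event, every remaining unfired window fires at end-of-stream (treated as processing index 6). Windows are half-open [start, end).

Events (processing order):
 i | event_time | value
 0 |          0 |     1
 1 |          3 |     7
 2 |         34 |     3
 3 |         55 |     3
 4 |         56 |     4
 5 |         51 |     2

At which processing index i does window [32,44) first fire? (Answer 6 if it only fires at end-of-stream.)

3

i=0 t=0 v=1: → [0,12); WM=−∞
i=1 t=3 v=7: → [2,14),[0,12); WM=1
i=2 t=34 v=3: → [34,46),[32,44),[30,42),[28,40),[26,38),[24,36); WM=1
i=3 t=55 v=3: → [54,66),[52,64),[50,62),[48,60),[46,58),[44,56); WM=53; [0,12) fires=8 [2,14) fires=7 [24,36) fires=3 [26,38) fires=3 [28,40) fires=3 [30,42) fires=3 [32,44) fires=3 [34,46) fires=3
i=4 t=56 v=4: → [56,68),[54,66),[52,64),[50,62),[48,60),[46,58); WM=53
i=5 t=51 v=2: DROP (t<53-0); WM=54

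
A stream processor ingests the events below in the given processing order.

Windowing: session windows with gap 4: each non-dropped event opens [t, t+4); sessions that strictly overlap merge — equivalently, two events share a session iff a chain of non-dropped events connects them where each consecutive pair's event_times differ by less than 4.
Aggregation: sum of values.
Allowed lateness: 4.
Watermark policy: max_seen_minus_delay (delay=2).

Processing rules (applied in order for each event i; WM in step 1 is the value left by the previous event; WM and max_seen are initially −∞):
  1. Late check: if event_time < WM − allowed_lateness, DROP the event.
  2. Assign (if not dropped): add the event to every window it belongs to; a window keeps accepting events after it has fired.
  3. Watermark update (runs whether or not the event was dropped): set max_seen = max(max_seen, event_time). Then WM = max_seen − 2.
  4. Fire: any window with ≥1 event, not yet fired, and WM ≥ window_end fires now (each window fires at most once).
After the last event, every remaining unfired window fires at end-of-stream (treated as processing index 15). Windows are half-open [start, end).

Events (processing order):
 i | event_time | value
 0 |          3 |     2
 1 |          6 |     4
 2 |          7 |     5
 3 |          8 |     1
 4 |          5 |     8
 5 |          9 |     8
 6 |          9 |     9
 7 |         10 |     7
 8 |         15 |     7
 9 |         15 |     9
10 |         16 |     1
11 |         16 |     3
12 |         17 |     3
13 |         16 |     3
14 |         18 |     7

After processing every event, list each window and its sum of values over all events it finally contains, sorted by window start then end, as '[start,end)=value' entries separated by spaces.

[3,14)=44 [15,22)=33

i=0 t=3 v=2: → [3,7); WM=1
i=1 t=6 v=4: → [3,10); WM=4
i=2 t=7 v=5: → [3,11); WM=5
i=3 t=8 v=1: → [3,12); WM=6
i=4 t=5 v=8: → [3,12); WM=6
i=5 t=9 v=8: → [3,13); WM=7
i=6 t=9 v=9: → [3,13); WM=7
i=7 t=10 v=7: → [3,14); WM=8
i=8 t=15 v=7: → [15,19); WM=13
i=9 t=15 v=9: → [15,19); WM=13
i=10 t=16 v=1: → [15,20); WM=14
i=11 t=16 v=3: → [15,20); WM=14
i=12 t=17 v=3: → [15,21); WM=15
i=13 t=16 v=3: → [15,21); WM=15
i=14 t=18 v=7: → [15,22); WM=16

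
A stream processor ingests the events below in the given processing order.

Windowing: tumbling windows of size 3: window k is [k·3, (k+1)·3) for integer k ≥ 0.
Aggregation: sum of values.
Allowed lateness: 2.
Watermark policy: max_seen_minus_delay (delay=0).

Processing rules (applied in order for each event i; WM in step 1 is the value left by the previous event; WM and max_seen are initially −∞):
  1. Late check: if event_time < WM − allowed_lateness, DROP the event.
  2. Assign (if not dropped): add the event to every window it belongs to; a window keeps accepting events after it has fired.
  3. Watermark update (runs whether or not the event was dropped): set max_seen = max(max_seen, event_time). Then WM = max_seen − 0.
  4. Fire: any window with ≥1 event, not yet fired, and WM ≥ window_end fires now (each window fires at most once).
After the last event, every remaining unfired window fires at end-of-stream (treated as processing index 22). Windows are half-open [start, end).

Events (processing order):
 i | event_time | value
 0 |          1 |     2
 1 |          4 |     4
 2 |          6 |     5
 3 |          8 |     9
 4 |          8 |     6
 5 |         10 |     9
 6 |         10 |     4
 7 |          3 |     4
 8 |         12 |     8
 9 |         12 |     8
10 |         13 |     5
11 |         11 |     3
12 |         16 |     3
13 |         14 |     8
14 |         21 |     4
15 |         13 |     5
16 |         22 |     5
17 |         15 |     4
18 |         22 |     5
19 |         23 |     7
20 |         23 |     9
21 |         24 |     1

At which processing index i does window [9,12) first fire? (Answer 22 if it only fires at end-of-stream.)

i=0 t=1 v=2: → [0,3); WM=1
i=1 t=4 v=4: → [3,6); WM=4; [0,3) fires=2
i=2 t=6 v=5: → [6,9); WM=6; [3,6) fires=4
i=3 t=8 v=9: → [6,9); WM=8
i=4 t=8 v=6: → [6,9); WM=8
i=5 t=10 v=9: → [9,12); WM=10; [6,9) fires=20
i=6 t=10 v=4: → [9,12); WM=10
i=7 t=3 v=4: DROP (t<10-2); WM=10
i=8 t=12 v=8: → [12,15); WM=12; [9,12) fires=13
i=9 t=12 v=8: → [12,15); WM=12
i=10 t=13 v=5: → [12,15); WM=13
i=11 t=11 v=3: → [9,12); WM=13
i=12 t=16 v=3: → [15,18); WM=16; [12,15) fires=21
i=13 t=14 v=8: → [12,15); WM=16
i=14 t=21 v=4: → [21,24); WM=21; [15,18) fires=3
i=15 t=13 v=5: DROP (t<21-2); WM=21
i=16 t=22 v=5: → [21,24); WM=22
i=17 t=15 v=4: DROP (t<22-2); WM=22
i=18 t=22 v=5: → [21,24); WM=22
i=19 t=23 v=7: → [21,24); WM=23
i=20 t=23 v=9: → [21,24); WM=23
i=21 t=24 v=1: → [24,27); WM=24; [21,24) fires=30

8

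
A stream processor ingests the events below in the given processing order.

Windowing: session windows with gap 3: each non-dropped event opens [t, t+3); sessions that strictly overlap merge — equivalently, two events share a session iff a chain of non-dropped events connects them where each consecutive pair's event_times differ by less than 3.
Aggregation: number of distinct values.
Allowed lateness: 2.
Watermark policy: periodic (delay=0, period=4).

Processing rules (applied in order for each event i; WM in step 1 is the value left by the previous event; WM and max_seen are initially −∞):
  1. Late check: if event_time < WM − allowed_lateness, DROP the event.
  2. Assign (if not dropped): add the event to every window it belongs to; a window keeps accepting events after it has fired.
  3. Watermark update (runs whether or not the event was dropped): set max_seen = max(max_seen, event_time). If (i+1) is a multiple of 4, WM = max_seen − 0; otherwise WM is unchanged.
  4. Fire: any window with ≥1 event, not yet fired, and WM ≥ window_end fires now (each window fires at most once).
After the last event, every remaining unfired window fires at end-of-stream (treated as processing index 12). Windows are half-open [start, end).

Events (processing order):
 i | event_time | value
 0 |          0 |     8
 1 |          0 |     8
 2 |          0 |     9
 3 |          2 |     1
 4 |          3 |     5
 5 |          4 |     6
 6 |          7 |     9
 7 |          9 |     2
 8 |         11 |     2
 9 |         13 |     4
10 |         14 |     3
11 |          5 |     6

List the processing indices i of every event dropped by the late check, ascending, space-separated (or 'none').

i=0 t=0 v=8: → [0,3); WM=−∞
i=1 t=0 v=8: → [0,3); WM=−∞
i=2 t=0 v=9: → [0,3); WM=−∞
i=3 t=2 v=1: → [0,5); WM=2
i=4 t=3 v=5: → [0,6); WM=2
i=5 t=4 v=6: → [0,7); WM=2
i=6 t=7 v=9: → [7,10); WM=2
i=7 t=9 v=2: → [7,12); WM=9
i=8 t=11 v=2: → [7,14); WM=9
i=9 t=13 v=4: → [7,16); WM=9
i=10 t=14 v=3: → [7,17); WM=9
i=11 t=5 v=6: DROP (t<9-2); WM=14

11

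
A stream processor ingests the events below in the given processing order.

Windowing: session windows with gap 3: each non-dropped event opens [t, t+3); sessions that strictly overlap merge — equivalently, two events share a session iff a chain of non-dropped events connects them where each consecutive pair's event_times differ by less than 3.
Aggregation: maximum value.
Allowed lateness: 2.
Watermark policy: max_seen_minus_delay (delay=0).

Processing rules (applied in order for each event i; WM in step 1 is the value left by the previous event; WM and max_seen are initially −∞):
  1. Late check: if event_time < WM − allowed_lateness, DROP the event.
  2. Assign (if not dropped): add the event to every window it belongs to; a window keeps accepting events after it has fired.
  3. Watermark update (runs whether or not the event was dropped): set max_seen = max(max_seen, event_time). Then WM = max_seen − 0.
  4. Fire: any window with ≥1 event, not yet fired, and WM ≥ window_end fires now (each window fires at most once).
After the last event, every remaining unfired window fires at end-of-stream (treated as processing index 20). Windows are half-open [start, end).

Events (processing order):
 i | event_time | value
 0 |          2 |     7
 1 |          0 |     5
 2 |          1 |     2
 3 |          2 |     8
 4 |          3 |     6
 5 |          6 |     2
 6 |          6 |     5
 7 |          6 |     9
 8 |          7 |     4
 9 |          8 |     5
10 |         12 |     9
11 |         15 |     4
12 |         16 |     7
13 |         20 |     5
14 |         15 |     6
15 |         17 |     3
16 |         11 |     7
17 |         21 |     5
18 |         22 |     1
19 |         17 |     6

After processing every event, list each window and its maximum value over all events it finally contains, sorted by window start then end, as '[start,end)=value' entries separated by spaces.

[0,6)=8 [6,11)=9 [12,15)=9 [15,19)=7 [20,25)=5

i=0 t=2 v=7: → [2,5); WM=2
i=1 t=0 v=5: → [0,5); WM=2
i=2 t=1 v=2: → [0,5); WM=2
i=3 t=2 v=8: → [0,5); WM=2
i=4 t=3 v=6: → [0,6); WM=3
i=5 t=6 v=2: → [6,9); WM=6
i=6 t=6 v=5: → [6,9); WM=6
i=7 t=6 v=9: → [6,9); WM=6
i=8 t=7 v=4: → [6,10); WM=7
i=9 t=8 v=5: → [6,11); WM=8
i=10 t=12 v=9: → [12,15); WM=12
i=11 t=15 v=4: → [15,18); WM=15
i=12 t=16 v=7: → [15,19); WM=16
i=13 t=20 v=5: → [20,23); WM=20
i=14 t=15 v=6: DROP (t<20-2); WM=20
i=15 t=17 v=3: DROP (t<20-2); WM=20
i=16 t=11 v=7: DROP (t<20-2); WM=20
i=17 t=21 v=5: → [20,24); WM=21
i=18 t=22 v=1: → [20,25); WM=22
i=19 t=17 v=6: DROP (t<22-2); WM=22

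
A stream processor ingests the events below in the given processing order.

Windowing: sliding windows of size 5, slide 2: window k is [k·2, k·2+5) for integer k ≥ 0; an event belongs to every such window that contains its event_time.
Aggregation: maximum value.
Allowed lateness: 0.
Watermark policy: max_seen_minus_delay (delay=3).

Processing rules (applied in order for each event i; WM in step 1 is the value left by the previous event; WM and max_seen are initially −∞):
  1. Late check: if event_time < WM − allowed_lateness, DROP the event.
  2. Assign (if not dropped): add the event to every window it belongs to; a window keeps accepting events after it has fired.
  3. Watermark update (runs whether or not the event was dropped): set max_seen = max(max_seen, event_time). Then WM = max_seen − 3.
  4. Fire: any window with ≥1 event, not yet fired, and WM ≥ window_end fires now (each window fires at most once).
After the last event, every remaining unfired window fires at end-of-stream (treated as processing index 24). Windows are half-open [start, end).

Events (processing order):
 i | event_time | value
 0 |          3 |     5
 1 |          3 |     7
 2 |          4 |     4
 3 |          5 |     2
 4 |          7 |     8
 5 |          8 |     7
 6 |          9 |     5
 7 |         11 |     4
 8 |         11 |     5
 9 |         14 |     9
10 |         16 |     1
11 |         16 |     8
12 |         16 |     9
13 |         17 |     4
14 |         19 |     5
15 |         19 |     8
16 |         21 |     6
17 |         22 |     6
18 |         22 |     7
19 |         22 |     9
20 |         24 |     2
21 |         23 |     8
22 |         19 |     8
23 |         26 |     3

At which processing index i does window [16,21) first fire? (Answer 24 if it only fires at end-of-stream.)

20

i=0 t=3 v=5: → [2,7),[0,5); WM=0
i=1 t=3 v=7: → [2,7),[0,5); WM=0
i=2 t=4 v=4: → [4,9),[2,7),[0,5); WM=1
i=3 t=5 v=2: → [4,9),[2,7); WM=2
i=4 t=7 v=8: → [6,11),[4,9); WM=4
i=5 t=8 v=7: → [8,13),[6,11),[4,9); WM=5; [0,5) fires=7
i=6 t=9 v=5: → [8,13),[6,11); WM=6
i=7 t=11 v=4: → [10,15),[8,13); WM=8; [2,7) fires=7
i=8 t=11 v=5: → [10,15),[8,13); WM=8
i=9 t=14 v=9: → [14,19),[12,17),[10,15); WM=11; [4,9) fires=8 [6,11) fires=8
i=10 t=16 v=1: → [16,21),[14,19),[12,17); WM=13; [8,13) fires=7
i=11 t=16 v=8: → [16,21),[14,19),[12,17); WM=13
i=12 t=16 v=9: → [16,21),[14,19),[12,17); WM=13
i=13 t=17 v=4: → [16,21),[14,19); WM=14
i=14 t=19 v=5: → [18,23),[16,21); WM=16; [10,15) fires=9
i=15 t=19 v=8: → [18,23),[16,21); WM=16
i=16 t=21 v=6: → [20,25),[18,23); WM=18; [12,17) fires=9
i=17 t=22 v=6: → [22,27),[20,25),[18,23); WM=19; [14,19) fires=9
i=18 t=22 v=7: → [22,27),[20,25),[18,23); WM=19
i=19 t=22 v=9: → [22,27),[20,25),[18,23); WM=19
i=20 t=24 v=2: → [24,29),[22,27),[20,25); WM=21; [16,21) fires=9
i=21 t=23 v=8: → [22,27),[20,25); WM=21
i=22 t=19 v=8: DROP (t<21-0); WM=21
i=23 t=26 v=3: → [26,31),[24,29),[22,27); WM=23; [18,23) fires=9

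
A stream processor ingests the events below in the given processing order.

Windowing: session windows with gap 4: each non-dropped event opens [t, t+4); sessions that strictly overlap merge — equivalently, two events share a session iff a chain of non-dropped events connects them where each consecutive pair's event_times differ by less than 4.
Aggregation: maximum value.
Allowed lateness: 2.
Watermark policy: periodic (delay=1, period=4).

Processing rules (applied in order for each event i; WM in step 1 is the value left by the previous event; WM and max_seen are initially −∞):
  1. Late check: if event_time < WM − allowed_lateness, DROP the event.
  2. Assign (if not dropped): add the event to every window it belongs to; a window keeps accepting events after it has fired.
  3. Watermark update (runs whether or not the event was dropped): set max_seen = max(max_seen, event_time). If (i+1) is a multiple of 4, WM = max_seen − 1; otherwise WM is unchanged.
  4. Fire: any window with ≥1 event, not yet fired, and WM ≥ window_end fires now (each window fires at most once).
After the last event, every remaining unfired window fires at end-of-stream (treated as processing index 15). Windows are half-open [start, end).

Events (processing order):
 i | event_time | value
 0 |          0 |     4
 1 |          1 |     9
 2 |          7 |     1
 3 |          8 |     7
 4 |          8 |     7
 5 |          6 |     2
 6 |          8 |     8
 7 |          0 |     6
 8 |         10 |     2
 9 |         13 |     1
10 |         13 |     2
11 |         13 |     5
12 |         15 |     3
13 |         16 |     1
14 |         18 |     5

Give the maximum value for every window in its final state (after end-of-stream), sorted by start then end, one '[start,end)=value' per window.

[0,5)=9 [6,22)=8

i=0 t=0 v=4: → [0,4); WM=−∞
i=1 t=1 v=9: → [0,5); WM=−∞
i=2 t=7 v=1: → [7,11); WM=−∞
i=3 t=8 v=7: → [7,12); WM=7
i=4 t=8 v=7: → [7,12); WM=7
i=5 t=6 v=2: → [6,12); WM=7
i=6 t=8 v=8: → [6,12); WM=7
i=7 t=0 v=6: DROP (t<7-2); WM=7
i=8 t=10 v=2: → [6,14); WM=7
i=9 t=13 v=1: → [6,17); WM=7
i=10 t=13 v=2: → [6,17); WM=7
i=11 t=13 v=5: → [6,17); WM=12
i=12 t=15 v=3: → [6,19); WM=12
i=13 t=16 v=1: → [6,20); WM=12
i=14 t=18 v=5: → [6,22); WM=12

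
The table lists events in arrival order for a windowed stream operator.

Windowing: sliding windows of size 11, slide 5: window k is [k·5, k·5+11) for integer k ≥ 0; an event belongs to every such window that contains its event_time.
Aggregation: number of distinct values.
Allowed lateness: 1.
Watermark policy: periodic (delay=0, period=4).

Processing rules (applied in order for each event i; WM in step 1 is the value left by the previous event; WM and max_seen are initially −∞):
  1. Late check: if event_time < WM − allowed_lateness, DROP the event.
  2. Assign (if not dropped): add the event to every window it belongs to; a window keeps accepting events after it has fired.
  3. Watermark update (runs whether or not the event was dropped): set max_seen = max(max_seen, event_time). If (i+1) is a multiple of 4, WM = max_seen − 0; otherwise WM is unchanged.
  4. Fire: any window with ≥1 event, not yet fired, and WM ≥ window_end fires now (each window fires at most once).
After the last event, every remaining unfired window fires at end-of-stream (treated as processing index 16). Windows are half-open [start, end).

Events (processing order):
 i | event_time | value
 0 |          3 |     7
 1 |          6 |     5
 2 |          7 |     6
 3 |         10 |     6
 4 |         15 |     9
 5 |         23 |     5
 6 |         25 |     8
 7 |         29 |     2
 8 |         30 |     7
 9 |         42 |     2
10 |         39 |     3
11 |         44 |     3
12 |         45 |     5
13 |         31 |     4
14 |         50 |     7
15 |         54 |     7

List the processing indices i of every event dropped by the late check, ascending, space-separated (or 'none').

13

i=0 t=3 v=7: → [0,11); WM=−∞
i=1 t=6 v=5: → [5,16),[0,11); WM=−∞
i=2 t=7 v=6: → [5,16),[0,11); WM=−∞
i=3 t=10 v=6: → [10,21),[5,16),[0,11); WM=10
i=4 t=15 v=9: → [15,26),[10,21),[5,16); WM=10
i=5 t=23 v=5: → [20,31),[15,26); WM=10
i=6 t=25 v=8: → [25,36),[20,31),[15,26); WM=10
i=7 t=29 v=2: → [25,36),[20,31); WM=29; [0,11) fires=3 [5,16) fires=3 [10,21) fires=2 [15,26) fires=3
i=8 t=30 v=7: → [30,41),[25,36),[20,31); WM=29
i=9 t=42 v=2: → [40,51),[35,46); WM=29
i=10 t=39 v=3: → [35,46),[30,41); WM=29
i=11 t=44 v=3: → [40,51),[35,46); WM=44; [20,31) fires=4 [25,36) fires=3 [30,41) fires=2
i=12 t=45 v=5: → [45,56),[40,51),[35,46); WM=44
i=13 t=31 v=4: DROP (t<44-1); WM=44
i=14 t=50 v=7: → [50,61),[45,56),[40,51); WM=44
i=15 t=54 v=7: → [50,61),[45,56); WM=54; [35,46) fires=3 [40,51) fires=4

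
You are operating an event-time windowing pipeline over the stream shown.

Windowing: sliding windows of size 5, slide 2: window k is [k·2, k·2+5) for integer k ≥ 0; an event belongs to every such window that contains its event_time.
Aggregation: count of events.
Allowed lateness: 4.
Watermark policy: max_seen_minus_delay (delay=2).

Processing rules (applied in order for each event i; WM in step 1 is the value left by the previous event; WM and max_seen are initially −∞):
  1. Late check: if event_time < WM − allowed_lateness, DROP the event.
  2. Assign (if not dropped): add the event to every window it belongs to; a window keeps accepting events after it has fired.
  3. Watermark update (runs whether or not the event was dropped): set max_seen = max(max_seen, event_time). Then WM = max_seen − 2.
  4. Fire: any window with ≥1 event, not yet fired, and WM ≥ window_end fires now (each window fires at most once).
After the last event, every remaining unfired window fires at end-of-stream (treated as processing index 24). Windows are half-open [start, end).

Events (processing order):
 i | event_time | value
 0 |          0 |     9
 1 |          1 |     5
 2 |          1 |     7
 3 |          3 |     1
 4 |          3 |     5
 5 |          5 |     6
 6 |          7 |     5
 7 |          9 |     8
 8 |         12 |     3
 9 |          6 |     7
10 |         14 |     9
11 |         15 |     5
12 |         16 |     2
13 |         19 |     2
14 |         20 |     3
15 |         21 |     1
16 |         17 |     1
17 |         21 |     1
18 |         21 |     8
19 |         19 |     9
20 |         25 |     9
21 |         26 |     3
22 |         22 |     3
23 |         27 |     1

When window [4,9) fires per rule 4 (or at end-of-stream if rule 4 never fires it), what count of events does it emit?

2

i=0 t=0 v=9: → [0,5); WM=-2
i=1 t=1 v=5: → [0,5); WM=-1
i=2 t=1 v=7: → [0,5); WM=-1
i=3 t=3 v=1: → [2,7),[0,5); WM=1
i=4 t=3 v=5: → [2,7),[0,5); WM=1
i=5 t=5 v=6: → [4,9),[2,7); WM=3
i=6 t=7 v=5: → [6,11),[4,9); WM=5; [0,5) fires=5
i=7 t=9 v=8: → [8,13),[6,11); WM=7; [2,7) fires=3
i=8 t=12 v=3: → [12,17),[10,15),[8,13); WM=10; [4,9) fires=2
i=9 t=6 v=7: → [6,11),[4,9),[2,7); WM=10
i=10 t=14 v=9: → [14,19),[12,17),[10,15); WM=12; [6,11) fires=3
i=11 t=15 v=5: → [14,19),[12,17); WM=13; [8,13) fires=2
i=12 t=16 v=2: → [16,21),[14,19),[12,17); WM=14
i=13 t=19 v=2: → [18,23),[16,21); WM=17; [10,15) fires=2 [12,17) fires=4
i=14 t=20 v=3: → [20,25),[18,23),[16,21); WM=18
i=15 t=21 v=1: → [20,25),[18,23); WM=19; [14,19) fires=3
i=16 t=17 v=1: → [16,21),[14,19); WM=19
i=17 t=21 v=1: → [20,25),[18,23); WM=19
i=18 t=21 v=8: → [20,25),[18,23); WM=19
i=19 t=19 v=9: → [18,23),[16,21); WM=19
i=20 t=25 v=9: → [24,29),[22,27); WM=23; [16,21) fires=5 [18,23) fires=6
i=21 t=26 v=3: → [26,31),[24,29),[22,27); WM=24
i=22 t=22 v=3: → [22,27),[20,25),[18,23); WM=24
i=23 t=27 v=1: → [26,31),[24,29); WM=25; [20,25) fires=5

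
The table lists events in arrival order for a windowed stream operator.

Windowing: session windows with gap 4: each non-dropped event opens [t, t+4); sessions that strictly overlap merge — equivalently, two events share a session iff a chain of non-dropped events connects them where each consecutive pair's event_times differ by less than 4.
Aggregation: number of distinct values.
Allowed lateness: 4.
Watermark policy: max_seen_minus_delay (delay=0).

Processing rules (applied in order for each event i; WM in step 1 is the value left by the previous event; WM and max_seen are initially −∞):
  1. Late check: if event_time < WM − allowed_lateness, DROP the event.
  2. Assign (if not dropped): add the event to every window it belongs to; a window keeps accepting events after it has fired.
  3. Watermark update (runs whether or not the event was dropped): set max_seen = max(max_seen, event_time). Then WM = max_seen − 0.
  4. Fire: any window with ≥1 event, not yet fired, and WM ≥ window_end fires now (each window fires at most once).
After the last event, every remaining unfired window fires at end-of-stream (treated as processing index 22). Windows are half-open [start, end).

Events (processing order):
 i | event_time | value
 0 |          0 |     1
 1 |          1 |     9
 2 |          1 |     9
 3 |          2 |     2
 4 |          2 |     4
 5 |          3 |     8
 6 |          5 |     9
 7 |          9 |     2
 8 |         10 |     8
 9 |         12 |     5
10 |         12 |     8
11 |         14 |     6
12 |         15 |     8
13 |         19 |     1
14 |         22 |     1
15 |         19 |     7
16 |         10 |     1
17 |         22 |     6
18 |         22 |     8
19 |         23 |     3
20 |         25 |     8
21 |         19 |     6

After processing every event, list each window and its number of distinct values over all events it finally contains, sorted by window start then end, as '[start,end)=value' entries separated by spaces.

[0,9)=5 [9,19)=4 [19,29)=5

i=0 t=0 v=1: → [0,4); WM=0
i=1 t=1 v=9: → [0,5); WM=1
i=2 t=1 v=9: → [0,5); WM=1
i=3 t=2 v=2: → [0,6); WM=2
i=4 t=2 v=4: → [0,6); WM=2
i=5 t=3 v=8: → [0,7); WM=3
i=6 t=5 v=9: → [0,9); WM=5
i=7 t=9 v=2: → [9,13); WM=9
i=8 t=10 v=8: → [9,14); WM=10
i=9 t=12 v=5: → [9,16); WM=12
i=10 t=12 v=8: → [9,16); WM=12
i=11 t=14 v=6: → [9,18); WM=14
i=12 t=15 v=8: → [9,19); WM=15
i=13 t=19 v=1: → [19,23); WM=19
i=14 t=22 v=1: → [19,26); WM=22
i=15 t=19 v=7: → [19,26); WM=22
i=16 t=10 v=1: DROP (t<22-4); WM=22
i=17 t=22 v=6: → [19,26); WM=22
i=18 t=22 v=8: → [19,26); WM=22
i=19 t=23 v=3: → [19,27); WM=23
i=20 t=25 v=8: → [19,29); WM=25
i=21 t=19 v=6: DROP (t<25-4); WM=25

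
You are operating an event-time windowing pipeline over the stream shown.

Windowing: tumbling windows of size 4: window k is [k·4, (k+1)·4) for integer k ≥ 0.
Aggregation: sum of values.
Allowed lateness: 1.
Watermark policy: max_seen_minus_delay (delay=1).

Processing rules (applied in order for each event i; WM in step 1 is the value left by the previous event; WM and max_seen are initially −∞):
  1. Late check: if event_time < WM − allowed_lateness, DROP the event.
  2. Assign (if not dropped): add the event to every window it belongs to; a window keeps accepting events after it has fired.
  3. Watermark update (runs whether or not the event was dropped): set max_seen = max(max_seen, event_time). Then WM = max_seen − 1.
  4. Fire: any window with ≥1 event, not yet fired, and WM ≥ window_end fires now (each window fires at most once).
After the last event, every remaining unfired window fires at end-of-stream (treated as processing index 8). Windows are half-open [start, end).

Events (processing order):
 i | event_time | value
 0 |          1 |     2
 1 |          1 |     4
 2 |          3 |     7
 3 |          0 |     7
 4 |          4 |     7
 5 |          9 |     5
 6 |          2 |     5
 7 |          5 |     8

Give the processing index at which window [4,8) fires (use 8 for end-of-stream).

i=0 t=1 v=2: → [0,4); WM=0
i=1 t=1 v=4: → [0,4); WM=0
i=2 t=3 v=7: → [0,4); WM=2
i=3 t=0 v=7: DROP (t<2-1); WM=2
i=4 t=4 v=7: → [4,8); WM=3
i=5 t=9 v=5: → [8,12); WM=8; [0,4) fires=13 [4,8) fires=7
i=6 t=2 v=5: DROP (t<8-1); WM=8
i=7 t=5 v=8: DROP (t<8-1); WM=8

5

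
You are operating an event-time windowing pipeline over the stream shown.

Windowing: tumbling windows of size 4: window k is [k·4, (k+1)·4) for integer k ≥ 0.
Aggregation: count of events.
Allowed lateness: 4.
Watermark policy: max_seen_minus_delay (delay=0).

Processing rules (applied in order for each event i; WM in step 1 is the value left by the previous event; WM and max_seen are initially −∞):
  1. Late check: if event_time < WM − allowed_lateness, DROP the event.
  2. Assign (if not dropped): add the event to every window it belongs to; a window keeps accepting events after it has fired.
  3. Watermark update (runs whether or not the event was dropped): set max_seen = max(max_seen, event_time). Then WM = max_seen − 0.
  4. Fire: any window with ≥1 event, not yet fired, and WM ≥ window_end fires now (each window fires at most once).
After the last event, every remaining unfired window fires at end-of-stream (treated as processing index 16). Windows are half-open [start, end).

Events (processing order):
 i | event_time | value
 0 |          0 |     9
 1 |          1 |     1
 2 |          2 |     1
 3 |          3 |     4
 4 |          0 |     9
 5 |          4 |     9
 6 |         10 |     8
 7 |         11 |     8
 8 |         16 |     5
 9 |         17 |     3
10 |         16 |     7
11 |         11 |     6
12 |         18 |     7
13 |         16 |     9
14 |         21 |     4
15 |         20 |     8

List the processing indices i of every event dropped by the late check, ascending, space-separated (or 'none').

i=0 t=0 v=9: → [0,4); WM=0
i=1 t=1 v=1: → [0,4); WM=1
i=2 t=2 v=1: → [0,4); WM=2
i=3 t=3 v=4: → [0,4); WM=3
i=4 t=0 v=9: → [0,4); WM=3
i=5 t=4 v=9: → [4,8); WM=4; [0,4) fires=5
i=6 t=10 v=8: → [8,12); WM=10; [4,8) fires=1
i=7 t=11 v=8: → [8,12); WM=11
i=8 t=16 v=5: → [16,20); WM=16; [8,12) fires=2
i=9 t=17 v=3: → [16,20); WM=17
i=10 t=16 v=7: → [16,20); WM=17
i=11 t=11 v=6: DROP (t<17-4); WM=17
i=12 t=18 v=7: → [16,20); WM=18
i=13 t=16 v=9: → [16,20); WM=18
i=14 t=21 v=4: → [20,24); WM=21; [16,20) fires=5
i=15 t=20 v=8: → [20,24); WM=21

11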